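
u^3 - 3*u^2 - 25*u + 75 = (u - 5)*(u - 3)*(u + 5)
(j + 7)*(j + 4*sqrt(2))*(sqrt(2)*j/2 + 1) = sqrt(2)*j^3/2 + 7*sqrt(2)*j^2/2 + 5*j^2 + 4*sqrt(2)*j + 35*j + 28*sqrt(2)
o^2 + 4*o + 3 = (o + 1)*(o + 3)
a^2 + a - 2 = (a - 1)*(a + 2)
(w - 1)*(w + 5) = w^2 + 4*w - 5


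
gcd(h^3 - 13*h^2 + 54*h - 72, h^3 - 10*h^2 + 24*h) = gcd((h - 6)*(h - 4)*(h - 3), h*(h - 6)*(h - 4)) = h^2 - 10*h + 24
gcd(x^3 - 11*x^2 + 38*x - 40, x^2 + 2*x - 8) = x - 2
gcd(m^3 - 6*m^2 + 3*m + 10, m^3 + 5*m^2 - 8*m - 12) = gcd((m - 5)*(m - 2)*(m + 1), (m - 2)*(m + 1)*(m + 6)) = m^2 - m - 2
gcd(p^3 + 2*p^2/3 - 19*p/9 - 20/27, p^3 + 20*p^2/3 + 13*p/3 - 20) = p - 4/3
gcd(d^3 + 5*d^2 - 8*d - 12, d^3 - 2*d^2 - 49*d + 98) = d - 2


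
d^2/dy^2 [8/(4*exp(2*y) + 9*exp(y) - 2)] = 8*(2*(8*exp(y) + 9)^2*exp(y) - (16*exp(y) + 9)*(4*exp(2*y) + 9*exp(y) - 2))*exp(y)/(4*exp(2*y) + 9*exp(y) - 2)^3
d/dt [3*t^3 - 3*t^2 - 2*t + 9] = 9*t^2 - 6*t - 2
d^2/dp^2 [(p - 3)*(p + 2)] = 2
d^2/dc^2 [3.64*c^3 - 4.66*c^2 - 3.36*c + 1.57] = 21.84*c - 9.32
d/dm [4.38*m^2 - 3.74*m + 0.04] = 8.76*m - 3.74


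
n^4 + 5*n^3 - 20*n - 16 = (n - 2)*(n + 1)*(n + 2)*(n + 4)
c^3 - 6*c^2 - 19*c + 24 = (c - 8)*(c - 1)*(c + 3)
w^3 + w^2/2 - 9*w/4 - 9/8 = (w - 3/2)*(w + 1/2)*(w + 3/2)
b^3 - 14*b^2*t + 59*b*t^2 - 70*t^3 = (b - 7*t)*(b - 5*t)*(b - 2*t)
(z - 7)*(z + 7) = z^2 - 49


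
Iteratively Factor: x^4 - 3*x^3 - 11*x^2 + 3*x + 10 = (x + 1)*(x^3 - 4*x^2 - 7*x + 10) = (x - 1)*(x + 1)*(x^2 - 3*x - 10) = (x - 5)*(x - 1)*(x + 1)*(x + 2)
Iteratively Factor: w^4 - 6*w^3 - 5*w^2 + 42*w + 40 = (w - 5)*(w^3 - w^2 - 10*w - 8) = (w - 5)*(w + 1)*(w^2 - 2*w - 8) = (w - 5)*(w - 4)*(w + 1)*(w + 2)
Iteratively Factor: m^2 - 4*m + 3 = (m - 1)*(m - 3)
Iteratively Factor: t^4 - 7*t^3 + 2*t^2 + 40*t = (t - 4)*(t^3 - 3*t^2 - 10*t) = (t - 5)*(t - 4)*(t^2 + 2*t) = (t - 5)*(t - 4)*(t + 2)*(t)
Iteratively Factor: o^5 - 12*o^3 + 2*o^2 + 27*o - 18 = (o + 3)*(o^4 - 3*o^3 - 3*o^2 + 11*o - 6) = (o - 1)*(o + 3)*(o^3 - 2*o^2 - 5*o + 6) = (o - 3)*(o - 1)*(o + 3)*(o^2 + o - 2) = (o - 3)*(o - 1)^2*(o + 3)*(o + 2)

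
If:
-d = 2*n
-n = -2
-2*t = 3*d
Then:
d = -4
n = 2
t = 6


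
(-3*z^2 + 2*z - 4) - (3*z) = -3*z^2 - z - 4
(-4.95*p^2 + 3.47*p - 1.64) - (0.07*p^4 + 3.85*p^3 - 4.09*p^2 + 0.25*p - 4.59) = -0.07*p^4 - 3.85*p^3 - 0.86*p^2 + 3.22*p + 2.95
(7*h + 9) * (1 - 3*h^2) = -21*h^3 - 27*h^2 + 7*h + 9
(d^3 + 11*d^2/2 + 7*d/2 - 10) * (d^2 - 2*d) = d^5 + 7*d^4/2 - 15*d^3/2 - 17*d^2 + 20*d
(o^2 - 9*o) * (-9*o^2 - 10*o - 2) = -9*o^4 + 71*o^3 + 88*o^2 + 18*o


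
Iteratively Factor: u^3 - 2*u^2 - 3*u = (u)*(u^2 - 2*u - 3) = u*(u - 3)*(u + 1)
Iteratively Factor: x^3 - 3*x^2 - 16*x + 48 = (x - 3)*(x^2 - 16) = (x - 4)*(x - 3)*(x + 4)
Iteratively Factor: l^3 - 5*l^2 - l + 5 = (l - 5)*(l^2 - 1) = (l - 5)*(l + 1)*(l - 1)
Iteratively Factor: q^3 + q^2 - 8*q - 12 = (q + 2)*(q^2 - q - 6) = (q + 2)^2*(q - 3)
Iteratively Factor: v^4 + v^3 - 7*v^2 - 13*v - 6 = (v + 1)*(v^3 - 7*v - 6) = (v + 1)*(v + 2)*(v^2 - 2*v - 3) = (v - 3)*(v + 1)*(v + 2)*(v + 1)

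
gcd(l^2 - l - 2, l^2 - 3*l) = 1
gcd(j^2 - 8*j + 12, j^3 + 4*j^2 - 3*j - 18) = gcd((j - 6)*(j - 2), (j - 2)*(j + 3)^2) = j - 2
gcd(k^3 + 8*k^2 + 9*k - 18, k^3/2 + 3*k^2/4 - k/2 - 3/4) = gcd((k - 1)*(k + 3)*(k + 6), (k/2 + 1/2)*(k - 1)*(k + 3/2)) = k - 1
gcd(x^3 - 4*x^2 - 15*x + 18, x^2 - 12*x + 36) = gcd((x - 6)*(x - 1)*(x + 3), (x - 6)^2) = x - 6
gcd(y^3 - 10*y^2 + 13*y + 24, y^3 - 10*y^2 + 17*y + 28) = y + 1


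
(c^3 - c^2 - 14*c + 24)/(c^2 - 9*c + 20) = (c^3 - c^2 - 14*c + 24)/(c^2 - 9*c + 20)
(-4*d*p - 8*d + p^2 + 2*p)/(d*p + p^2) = (-4*d*p - 8*d + p^2 + 2*p)/(p*(d + p))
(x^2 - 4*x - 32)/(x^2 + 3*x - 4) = (x - 8)/(x - 1)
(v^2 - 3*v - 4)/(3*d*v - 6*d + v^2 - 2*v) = (v^2 - 3*v - 4)/(3*d*v - 6*d + v^2 - 2*v)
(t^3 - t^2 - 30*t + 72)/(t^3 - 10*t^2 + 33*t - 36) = (t + 6)/(t - 3)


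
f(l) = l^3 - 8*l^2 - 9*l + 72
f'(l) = 3*l^2 - 16*l - 9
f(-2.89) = 7.06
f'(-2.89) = 62.30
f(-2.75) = 15.45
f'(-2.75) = 57.69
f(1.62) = 40.68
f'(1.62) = -27.05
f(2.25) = 22.64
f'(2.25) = -29.81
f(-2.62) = 22.68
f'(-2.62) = 53.51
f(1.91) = 32.59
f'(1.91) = -28.62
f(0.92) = 57.73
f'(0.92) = -21.18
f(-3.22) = -15.35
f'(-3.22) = 73.63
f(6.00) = -54.00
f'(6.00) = 3.00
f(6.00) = -54.00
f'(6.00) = 3.00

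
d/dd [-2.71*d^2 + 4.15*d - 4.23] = 4.15 - 5.42*d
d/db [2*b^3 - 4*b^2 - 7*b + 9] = 6*b^2 - 8*b - 7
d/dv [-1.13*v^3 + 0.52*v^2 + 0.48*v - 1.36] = -3.39*v^2 + 1.04*v + 0.48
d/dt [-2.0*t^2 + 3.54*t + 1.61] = 3.54 - 4.0*t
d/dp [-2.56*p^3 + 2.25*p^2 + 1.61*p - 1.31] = -7.68*p^2 + 4.5*p + 1.61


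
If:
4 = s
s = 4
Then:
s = 4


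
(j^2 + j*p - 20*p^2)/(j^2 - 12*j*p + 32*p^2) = (-j - 5*p)/(-j + 8*p)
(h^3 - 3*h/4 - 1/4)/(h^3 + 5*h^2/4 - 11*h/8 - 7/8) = 2*(2*h + 1)/(4*h + 7)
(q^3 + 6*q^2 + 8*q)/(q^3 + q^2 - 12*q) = (q + 2)/(q - 3)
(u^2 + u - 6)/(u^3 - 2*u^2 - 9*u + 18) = 1/(u - 3)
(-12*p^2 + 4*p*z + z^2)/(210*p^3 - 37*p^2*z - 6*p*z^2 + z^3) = (-2*p + z)/(35*p^2 - 12*p*z + z^2)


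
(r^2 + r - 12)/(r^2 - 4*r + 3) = (r + 4)/(r - 1)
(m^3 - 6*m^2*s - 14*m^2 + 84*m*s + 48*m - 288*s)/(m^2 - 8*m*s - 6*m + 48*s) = (-m^2 + 6*m*s + 8*m - 48*s)/(-m + 8*s)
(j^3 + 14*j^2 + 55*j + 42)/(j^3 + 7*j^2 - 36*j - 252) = (j + 1)/(j - 6)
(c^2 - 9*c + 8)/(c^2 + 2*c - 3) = (c - 8)/(c + 3)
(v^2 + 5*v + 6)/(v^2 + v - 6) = (v + 2)/(v - 2)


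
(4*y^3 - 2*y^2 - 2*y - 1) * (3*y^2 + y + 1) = 12*y^5 - 2*y^4 - 4*y^3 - 7*y^2 - 3*y - 1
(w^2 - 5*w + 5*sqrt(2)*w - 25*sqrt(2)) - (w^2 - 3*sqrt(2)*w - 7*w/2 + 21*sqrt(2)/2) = -3*w/2 + 8*sqrt(2)*w - 71*sqrt(2)/2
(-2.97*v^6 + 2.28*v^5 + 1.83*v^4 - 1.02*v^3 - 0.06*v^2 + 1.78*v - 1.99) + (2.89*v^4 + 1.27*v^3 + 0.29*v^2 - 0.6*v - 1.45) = -2.97*v^6 + 2.28*v^5 + 4.72*v^4 + 0.25*v^3 + 0.23*v^2 + 1.18*v - 3.44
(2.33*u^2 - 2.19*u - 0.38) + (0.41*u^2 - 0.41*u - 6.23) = 2.74*u^2 - 2.6*u - 6.61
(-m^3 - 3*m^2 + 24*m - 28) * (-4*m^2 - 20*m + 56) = 4*m^5 + 32*m^4 - 92*m^3 - 536*m^2 + 1904*m - 1568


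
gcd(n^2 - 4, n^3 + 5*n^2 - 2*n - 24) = n - 2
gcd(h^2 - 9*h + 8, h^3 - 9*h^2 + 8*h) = h^2 - 9*h + 8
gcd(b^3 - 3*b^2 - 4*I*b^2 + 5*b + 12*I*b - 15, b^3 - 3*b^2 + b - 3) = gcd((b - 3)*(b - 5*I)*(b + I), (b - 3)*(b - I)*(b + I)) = b^2 + b*(-3 + I) - 3*I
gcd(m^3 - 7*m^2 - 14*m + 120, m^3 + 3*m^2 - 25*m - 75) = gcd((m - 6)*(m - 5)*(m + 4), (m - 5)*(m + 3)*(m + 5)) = m - 5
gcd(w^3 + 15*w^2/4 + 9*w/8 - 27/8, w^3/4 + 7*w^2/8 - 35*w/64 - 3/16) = w - 3/4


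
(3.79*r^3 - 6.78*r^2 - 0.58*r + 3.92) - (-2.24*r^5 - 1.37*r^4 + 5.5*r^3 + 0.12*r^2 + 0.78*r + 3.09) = 2.24*r^5 + 1.37*r^4 - 1.71*r^3 - 6.9*r^2 - 1.36*r + 0.83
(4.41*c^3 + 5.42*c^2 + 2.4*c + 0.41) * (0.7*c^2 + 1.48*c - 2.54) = 3.087*c^5 + 10.3208*c^4 - 1.4998*c^3 - 9.9278*c^2 - 5.4892*c - 1.0414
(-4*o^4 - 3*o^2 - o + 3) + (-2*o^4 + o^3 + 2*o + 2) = -6*o^4 + o^3 - 3*o^2 + o + 5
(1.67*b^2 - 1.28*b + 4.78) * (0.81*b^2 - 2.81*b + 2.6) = 1.3527*b^4 - 5.7295*b^3 + 11.8106*b^2 - 16.7598*b + 12.428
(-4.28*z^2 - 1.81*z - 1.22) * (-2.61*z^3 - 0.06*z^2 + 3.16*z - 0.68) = 11.1708*z^5 + 4.9809*z^4 - 10.232*z^3 - 2.736*z^2 - 2.6244*z + 0.8296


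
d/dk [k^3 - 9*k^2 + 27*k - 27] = 3*k^2 - 18*k + 27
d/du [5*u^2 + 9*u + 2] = 10*u + 9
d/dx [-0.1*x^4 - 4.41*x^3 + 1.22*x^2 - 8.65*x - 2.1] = -0.4*x^3 - 13.23*x^2 + 2.44*x - 8.65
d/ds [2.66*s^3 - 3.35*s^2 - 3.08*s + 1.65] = 7.98*s^2 - 6.7*s - 3.08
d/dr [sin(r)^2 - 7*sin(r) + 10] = (2*sin(r) - 7)*cos(r)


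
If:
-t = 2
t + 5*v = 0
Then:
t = -2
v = 2/5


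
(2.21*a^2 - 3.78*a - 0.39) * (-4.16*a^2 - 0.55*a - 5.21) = -9.1936*a^4 + 14.5093*a^3 - 7.8127*a^2 + 19.9083*a + 2.0319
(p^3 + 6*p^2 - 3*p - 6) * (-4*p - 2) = -4*p^4 - 26*p^3 + 30*p + 12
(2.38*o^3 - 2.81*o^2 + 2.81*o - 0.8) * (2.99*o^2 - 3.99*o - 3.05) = 7.1162*o^5 - 17.8981*o^4 + 12.3548*o^3 - 5.0334*o^2 - 5.3785*o + 2.44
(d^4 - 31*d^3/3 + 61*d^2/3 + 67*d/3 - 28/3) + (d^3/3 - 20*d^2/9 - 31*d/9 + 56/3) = d^4 - 10*d^3 + 163*d^2/9 + 170*d/9 + 28/3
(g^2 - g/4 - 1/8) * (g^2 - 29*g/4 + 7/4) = g^4 - 15*g^3/2 + 55*g^2/16 + 15*g/32 - 7/32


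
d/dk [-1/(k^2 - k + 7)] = (2*k - 1)/(k^2 - k + 7)^2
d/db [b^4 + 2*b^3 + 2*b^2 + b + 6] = 4*b^3 + 6*b^2 + 4*b + 1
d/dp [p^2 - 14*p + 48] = 2*p - 14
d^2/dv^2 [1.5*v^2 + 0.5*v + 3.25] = 3.00000000000000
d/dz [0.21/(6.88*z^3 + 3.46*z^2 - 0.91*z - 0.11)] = (-4.3344*z^2 - 1.4532*z + 0.1911)/(6.88*z^3 + 3.46*z^2 - 0.91*z - 0.11)^2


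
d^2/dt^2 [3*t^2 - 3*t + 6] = 6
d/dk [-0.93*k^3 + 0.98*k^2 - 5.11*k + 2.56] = -2.79*k^2 + 1.96*k - 5.11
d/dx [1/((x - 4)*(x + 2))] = 2*(1 - x)/(x^4 - 4*x^3 - 12*x^2 + 32*x + 64)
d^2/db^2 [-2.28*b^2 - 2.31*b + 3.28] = -4.56000000000000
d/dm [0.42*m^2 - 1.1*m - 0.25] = 0.84*m - 1.1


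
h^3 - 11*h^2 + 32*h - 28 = (h - 7)*(h - 2)^2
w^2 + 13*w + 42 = (w + 6)*(w + 7)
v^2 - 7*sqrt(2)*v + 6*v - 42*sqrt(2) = (v + 6)*(v - 7*sqrt(2))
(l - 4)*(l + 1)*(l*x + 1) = l^3*x - 3*l^2*x + l^2 - 4*l*x - 3*l - 4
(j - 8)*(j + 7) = j^2 - j - 56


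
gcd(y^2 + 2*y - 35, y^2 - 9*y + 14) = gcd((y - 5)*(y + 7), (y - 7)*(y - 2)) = 1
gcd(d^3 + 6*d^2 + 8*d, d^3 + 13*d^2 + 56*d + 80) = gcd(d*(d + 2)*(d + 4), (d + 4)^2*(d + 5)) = d + 4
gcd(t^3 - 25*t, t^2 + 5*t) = t^2 + 5*t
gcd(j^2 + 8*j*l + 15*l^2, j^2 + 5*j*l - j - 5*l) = j + 5*l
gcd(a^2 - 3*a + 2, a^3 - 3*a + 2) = a - 1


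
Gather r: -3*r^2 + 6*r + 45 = -3*r^2 + 6*r + 45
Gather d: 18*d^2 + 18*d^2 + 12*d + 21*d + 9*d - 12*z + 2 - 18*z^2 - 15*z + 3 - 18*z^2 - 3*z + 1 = 36*d^2 + 42*d - 36*z^2 - 30*z + 6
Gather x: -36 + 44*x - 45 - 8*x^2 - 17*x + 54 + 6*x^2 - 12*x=-2*x^2 + 15*x - 27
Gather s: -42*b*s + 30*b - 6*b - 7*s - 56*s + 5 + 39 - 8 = 24*b + s*(-42*b - 63) + 36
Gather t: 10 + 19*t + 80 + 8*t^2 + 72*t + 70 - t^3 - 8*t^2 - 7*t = -t^3 + 84*t + 160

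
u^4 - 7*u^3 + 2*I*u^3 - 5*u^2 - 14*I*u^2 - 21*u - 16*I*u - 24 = (u - 8)*(u + 1)*(u - I)*(u + 3*I)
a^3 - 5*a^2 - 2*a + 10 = (a - 5)*(a - sqrt(2))*(a + sqrt(2))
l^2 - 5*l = l*(l - 5)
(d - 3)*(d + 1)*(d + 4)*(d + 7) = d^4 + 9*d^3 + 3*d^2 - 89*d - 84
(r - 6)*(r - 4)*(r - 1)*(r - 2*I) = r^4 - 11*r^3 - 2*I*r^3 + 34*r^2 + 22*I*r^2 - 24*r - 68*I*r + 48*I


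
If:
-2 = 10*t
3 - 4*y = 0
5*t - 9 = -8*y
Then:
No Solution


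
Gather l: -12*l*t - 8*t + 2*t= -12*l*t - 6*t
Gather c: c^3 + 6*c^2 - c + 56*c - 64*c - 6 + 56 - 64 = c^3 + 6*c^2 - 9*c - 14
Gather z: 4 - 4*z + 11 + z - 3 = 12 - 3*z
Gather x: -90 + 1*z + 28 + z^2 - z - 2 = z^2 - 64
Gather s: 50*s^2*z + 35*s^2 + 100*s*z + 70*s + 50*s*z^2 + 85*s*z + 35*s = s^2*(50*z + 35) + s*(50*z^2 + 185*z + 105)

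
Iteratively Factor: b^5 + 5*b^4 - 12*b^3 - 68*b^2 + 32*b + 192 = (b - 2)*(b^4 + 7*b^3 + 2*b^2 - 64*b - 96) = (b - 3)*(b - 2)*(b^3 + 10*b^2 + 32*b + 32) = (b - 3)*(b - 2)*(b + 2)*(b^2 + 8*b + 16) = (b - 3)*(b - 2)*(b + 2)*(b + 4)*(b + 4)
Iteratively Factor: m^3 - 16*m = (m)*(m^2 - 16) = m*(m + 4)*(m - 4)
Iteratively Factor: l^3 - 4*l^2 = (l)*(l^2 - 4*l) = l^2*(l - 4)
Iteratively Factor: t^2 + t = (t + 1)*(t)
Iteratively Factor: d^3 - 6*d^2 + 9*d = (d - 3)*(d^2 - 3*d) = (d - 3)^2*(d)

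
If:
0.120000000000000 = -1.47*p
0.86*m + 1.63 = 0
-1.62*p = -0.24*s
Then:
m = -1.90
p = -0.08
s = -0.55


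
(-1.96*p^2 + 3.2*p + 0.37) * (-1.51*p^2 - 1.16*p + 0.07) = 2.9596*p^4 - 2.5584*p^3 - 4.4079*p^2 - 0.2052*p + 0.0259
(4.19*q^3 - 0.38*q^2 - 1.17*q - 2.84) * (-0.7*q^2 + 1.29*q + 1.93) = -2.933*q^5 + 5.6711*q^4 + 8.4155*q^3 - 0.2547*q^2 - 5.9217*q - 5.4812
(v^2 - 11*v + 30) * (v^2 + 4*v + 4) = v^4 - 7*v^3 - 10*v^2 + 76*v + 120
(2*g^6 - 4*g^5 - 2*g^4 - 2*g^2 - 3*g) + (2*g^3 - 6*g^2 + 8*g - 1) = 2*g^6 - 4*g^5 - 2*g^4 + 2*g^3 - 8*g^2 + 5*g - 1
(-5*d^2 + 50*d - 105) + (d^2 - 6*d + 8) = -4*d^2 + 44*d - 97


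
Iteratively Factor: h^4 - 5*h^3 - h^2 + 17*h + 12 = (h + 1)*(h^3 - 6*h^2 + 5*h + 12) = (h - 3)*(h + 1)*(h^2 - 3*h - 4) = (h - 4)*(h - 3)*(h + 1)*(h + 1)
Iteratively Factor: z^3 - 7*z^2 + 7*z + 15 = (z - 5)*(z^2 - 2*z - 3) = (z - 5)*(z + 1)*(z - 3)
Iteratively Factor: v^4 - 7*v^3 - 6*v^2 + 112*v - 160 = (v - 5)*(v^3 - 2*v^2 - 16*v + 32) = (v - 5)*(v + 4)*(v^2 - 6*v + 8) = (v - 5)*(v - 2)*(v + 4)*(v - 4)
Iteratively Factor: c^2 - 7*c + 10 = (c - 2)*(c - 5)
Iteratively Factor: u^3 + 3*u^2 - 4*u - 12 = (u + 3)*(u^2 - 4) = (u - 2)*(u + 3)*(u + 2)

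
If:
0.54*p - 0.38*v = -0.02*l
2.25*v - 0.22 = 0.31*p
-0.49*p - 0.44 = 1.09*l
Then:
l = -0.45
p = 0.09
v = 0.11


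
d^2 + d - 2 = (d - 1)*(d + 2)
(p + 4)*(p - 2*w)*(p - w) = p^3 - 3*p^2*w + 4*p^2 + 2*p*w^2 - 12*p*w + 8*w^2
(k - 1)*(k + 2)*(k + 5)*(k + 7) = k^4 + 13*k^3 + 45*k^2 + 11*k - 70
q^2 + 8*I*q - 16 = (q + 4*I)^2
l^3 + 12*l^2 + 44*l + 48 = (l + 2)*(l + 4)*(l + 6)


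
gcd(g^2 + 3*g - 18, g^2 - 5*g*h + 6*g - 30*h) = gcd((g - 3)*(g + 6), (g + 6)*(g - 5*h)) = g + 6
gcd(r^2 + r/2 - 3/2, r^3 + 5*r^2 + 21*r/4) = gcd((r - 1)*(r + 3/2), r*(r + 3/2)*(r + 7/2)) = r + 3/2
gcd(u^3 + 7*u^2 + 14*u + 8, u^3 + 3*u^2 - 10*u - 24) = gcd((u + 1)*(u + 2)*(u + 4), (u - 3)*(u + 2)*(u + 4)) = u^2 + 6*u + 8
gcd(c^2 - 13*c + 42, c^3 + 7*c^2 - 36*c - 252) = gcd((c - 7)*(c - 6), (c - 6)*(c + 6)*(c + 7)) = c - 6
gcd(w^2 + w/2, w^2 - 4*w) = w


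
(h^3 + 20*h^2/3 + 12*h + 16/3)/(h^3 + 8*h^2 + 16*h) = (3*h^2 + 8*h + 4)/(3*h*(h + 4))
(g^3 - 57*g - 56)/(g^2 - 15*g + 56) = (g^2 + 8*g + 7)/(g - 7)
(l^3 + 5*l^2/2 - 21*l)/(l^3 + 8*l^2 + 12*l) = (l - 7/2)/(l + 2)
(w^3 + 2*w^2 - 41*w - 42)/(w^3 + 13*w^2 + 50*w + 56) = (w^2 - 5*w - 6)/(w^2 + 6*w + 8)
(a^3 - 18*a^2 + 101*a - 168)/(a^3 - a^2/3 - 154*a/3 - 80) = 3*(a^2 - 10*a + 21)/(3*a^2 + 23*a + 30)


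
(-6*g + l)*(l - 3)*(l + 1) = -6*g*l^2 + 12*g*l + 18*g + l^3 - 2*l^2 - 3*l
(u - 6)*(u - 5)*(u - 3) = u^3 - 14*u^2 + 63*u - 90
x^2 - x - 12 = (x - 4)*(x + 3)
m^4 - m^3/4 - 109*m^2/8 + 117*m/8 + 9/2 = (m - 3)*(m - 3/2)*(m + 1/4)*(m + 4)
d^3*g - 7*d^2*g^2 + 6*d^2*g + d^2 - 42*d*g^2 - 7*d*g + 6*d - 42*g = (d + 6)*(d - 7*g)*(d*g + 1)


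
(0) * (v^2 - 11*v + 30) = 0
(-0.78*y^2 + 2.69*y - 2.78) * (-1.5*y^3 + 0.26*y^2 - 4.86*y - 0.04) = 1.17*y^5 - 4.2378*y^4 + 8.6602*y^3 - 13.765*y^2 + 13.4032*y + 0.1112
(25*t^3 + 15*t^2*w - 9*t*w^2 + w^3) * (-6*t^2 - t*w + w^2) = -150*t^5 - 115*t^4*w + 64*t^3*w^2 + 18*t^2*w^3 - 10*t*w^4 + w^5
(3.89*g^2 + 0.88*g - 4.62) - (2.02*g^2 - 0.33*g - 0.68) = 1.87*g^2 + 1.21*g - 3.94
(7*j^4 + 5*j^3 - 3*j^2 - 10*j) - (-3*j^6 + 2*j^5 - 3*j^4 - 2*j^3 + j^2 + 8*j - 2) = 3*j^6 - 2*j^5 + 10*j^4 + 7*j^3 - 4*j^2 - 18*j + 2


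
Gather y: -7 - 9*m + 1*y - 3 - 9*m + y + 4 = -18*m + 2*y - 6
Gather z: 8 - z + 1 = 9 - z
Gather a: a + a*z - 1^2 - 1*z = a*(z + 1) - z - 1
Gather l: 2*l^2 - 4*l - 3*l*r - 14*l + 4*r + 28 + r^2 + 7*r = 2*l^2 + l*(-3*r - 18) + r^2 + 11*r + 28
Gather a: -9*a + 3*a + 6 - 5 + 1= 2 - 6*a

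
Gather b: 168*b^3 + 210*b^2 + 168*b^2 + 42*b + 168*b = 168*b^3 + 378*b^2 + 210*b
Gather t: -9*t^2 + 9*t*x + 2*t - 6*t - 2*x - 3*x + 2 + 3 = -9*t^2 + t*(9*x - 4) - 5*x + 5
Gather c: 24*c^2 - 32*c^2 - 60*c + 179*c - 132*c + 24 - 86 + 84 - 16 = -8*c^2 - 13*c + 6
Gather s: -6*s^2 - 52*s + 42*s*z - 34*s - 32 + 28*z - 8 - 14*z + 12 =-6*s^2 + s*(42*z - 86) + 14*z - 28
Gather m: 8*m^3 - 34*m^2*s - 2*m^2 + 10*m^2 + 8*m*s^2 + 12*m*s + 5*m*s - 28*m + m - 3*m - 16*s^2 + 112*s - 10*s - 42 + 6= 8*m^3 + m^2*(8 - 34*s) + m*(8*s^2 + 17*s - 30) - 16*s^2 + 102*s - 36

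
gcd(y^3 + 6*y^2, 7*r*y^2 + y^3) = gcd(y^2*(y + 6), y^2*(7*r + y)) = y^2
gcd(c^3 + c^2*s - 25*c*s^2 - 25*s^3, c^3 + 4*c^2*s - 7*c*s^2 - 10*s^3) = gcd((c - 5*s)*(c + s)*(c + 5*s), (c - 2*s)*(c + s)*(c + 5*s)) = c^2 + 6*c*s + 5*s^2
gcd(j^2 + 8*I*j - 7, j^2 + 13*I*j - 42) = j + 7*I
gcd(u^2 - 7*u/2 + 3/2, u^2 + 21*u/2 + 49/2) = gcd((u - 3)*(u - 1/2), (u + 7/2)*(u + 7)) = 1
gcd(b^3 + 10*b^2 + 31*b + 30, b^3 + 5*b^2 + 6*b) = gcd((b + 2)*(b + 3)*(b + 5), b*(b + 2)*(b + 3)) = b^2 + 5*b + 6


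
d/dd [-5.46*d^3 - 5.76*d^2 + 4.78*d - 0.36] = -16.38*d^2 - 11.52*d + 4.78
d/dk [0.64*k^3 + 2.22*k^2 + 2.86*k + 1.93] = 1.92*k^2 + 4.44*k + 2.86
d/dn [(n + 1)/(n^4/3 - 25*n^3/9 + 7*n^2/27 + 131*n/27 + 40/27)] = 27*(-27*n^2 + 168*n - 91)/(81*n^6 - 1512*n^5 + 8694*n^4 - 14568*n^3 + 1561*n^2 + 7280*n + 1600)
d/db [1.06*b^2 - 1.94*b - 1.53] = 2.12*b - 1.94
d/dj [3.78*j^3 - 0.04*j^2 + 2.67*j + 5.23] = 11.34*j^2 - 0.08*j + 2.67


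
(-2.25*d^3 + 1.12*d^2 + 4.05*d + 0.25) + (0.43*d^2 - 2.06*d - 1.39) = -2.25*d^3 + 1.55*d^2 + 1.99*d - 1.14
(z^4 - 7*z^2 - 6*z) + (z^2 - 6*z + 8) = z^4 - 6*z^2 - 12*z + 8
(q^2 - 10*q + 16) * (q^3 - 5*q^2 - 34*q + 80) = q^5 - 15*q^4 + 32*q^3 + 340*q^2 - 1344*q + 1280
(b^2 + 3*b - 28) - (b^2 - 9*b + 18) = 12*b - 46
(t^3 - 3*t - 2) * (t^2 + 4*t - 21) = t^5 + 4*t^4 - 24*t^3 - 14*t^2 + 55*t + 42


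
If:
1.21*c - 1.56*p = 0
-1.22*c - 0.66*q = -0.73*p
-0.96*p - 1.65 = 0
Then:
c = -2.22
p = -1.72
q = 2.20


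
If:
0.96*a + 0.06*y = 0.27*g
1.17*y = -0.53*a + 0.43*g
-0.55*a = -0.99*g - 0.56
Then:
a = -0.18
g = -0.66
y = -0.16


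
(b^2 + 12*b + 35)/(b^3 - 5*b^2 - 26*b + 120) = (b + 7)/(b^2 - 10*b + 24)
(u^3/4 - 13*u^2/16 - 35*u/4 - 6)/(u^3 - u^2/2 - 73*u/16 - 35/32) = 2*(-4*u^3 + 13*u^2 + 140*u + 96)/(-32*u^3 + 16*u^2 + 146*u + 35)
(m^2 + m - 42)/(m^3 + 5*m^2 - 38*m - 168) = 1/(m + 4)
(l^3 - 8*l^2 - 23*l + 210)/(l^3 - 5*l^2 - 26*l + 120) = (l - 7)/(l - 4)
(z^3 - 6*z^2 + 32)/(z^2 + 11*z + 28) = (z^3 - 6*z^2 + 32)/(z^2 + 11*z + 28)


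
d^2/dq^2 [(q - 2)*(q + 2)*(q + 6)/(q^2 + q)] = 6*(-3*q^3 - 24*q^2 - 24*q - 8)/(q^3*(q^3 + 3*q^2 + 3*q + 1))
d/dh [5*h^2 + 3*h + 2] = 10*h + 3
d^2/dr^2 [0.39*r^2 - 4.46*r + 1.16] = 0.780000000000000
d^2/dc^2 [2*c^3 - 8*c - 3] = 12*c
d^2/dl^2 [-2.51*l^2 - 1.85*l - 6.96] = -5.02000000000000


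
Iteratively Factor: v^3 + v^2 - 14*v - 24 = (v - 4)*(v^2 + 5*v + 6) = (v - 4)*(v + 2)*(v + 3)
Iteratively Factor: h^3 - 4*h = (h)*(h^2 - 4) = h*(h - 2)*(h + 2)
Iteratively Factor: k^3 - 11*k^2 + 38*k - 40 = (k - 2)*(k^2 - 9*k + 20) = (k - 4)*(k - 2)*(k - 5)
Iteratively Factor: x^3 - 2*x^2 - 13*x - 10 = (x + 1)*(x^2 - 3*x - 10) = (x + 1)*(x + 2)*(x - 5)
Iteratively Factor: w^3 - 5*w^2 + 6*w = (w - 3)*(w^2 - 2*w) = (w - 3)*(w - 2)*(w)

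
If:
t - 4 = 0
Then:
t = 4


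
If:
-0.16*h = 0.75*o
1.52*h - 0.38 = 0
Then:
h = 0.25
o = -0.05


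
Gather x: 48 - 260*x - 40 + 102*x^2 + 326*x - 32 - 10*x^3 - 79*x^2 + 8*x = -10*x^3 + 23*x^2 + 74*x - 24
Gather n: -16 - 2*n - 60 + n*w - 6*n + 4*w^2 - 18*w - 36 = n*(w - 8) + 4*w^2 - 18*w - 112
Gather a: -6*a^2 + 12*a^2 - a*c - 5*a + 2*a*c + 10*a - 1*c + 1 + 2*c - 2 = 6*a^2 + a*(c + 5) + c - 1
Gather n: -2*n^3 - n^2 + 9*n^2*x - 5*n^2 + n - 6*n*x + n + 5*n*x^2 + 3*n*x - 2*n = -2*n^3 + n^2*(9*x - 6) + n*(5*x^2 - 3*x)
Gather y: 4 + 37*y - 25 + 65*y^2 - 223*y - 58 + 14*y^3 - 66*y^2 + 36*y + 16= 14*y^3 - y^2 - 150*y - 63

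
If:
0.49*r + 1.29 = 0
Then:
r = -2.63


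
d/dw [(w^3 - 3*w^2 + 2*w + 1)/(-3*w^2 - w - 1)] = (-3*w^4 - 2*w^3 + 6*w^2 + 12*w - 1)/(9*w^4 + 6*w^3 + 7*w^2 + 2*w + 1)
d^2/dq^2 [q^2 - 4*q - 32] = 2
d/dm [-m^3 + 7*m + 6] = 7 - 3*m^2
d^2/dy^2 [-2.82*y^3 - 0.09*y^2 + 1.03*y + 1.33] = -16.92*y - 0.18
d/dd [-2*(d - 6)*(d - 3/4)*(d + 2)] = -6*d^2 + 19*d + 18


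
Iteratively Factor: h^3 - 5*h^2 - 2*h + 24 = (h - 3)*(h^2 - 2*h - 8) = (h - 3)*(h + 2)*(h - 4)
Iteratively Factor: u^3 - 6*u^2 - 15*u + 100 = (u - 5)*(u^2 - u - 20) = (u - 5)*(u + 4)*(u - 5)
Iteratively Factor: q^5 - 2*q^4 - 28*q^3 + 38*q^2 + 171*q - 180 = (q - 3)*(q^4 + q^3 - 25*q^2 - 37*q + 60) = (q - 5)*(q - 3)*(q^3 + 6*q^2 + 5*q - 12) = (q - 5)*(q - 3)*(q + 4)*(q^2 + 2*q - 3) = (q - 5)*(q - 3)*(q - 1)*(q + 4)*(q + 3)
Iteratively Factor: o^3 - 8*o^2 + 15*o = (o)*(o^2 - 8*o + 15) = o*(o - 5)*(o - 3)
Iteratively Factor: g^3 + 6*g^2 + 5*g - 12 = (g - 1)*(g^2 + 7*g + 12) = (g - 1)*(g + 3)*(g + 4)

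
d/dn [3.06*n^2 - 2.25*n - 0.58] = 6.12*n - 2.25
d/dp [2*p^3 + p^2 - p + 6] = 6*p^2 + 2*p - 1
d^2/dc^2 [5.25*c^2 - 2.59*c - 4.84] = 10.5000000000000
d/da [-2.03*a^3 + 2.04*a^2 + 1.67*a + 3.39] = -6.09*a^2 + 4.08*a + 1.67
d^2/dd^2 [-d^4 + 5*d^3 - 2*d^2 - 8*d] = -12*d^2 + 30*d - 4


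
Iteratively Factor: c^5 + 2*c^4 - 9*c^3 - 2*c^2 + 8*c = (c + 4)*(c^4 - 2*c^3 - c^2 + 2*c) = (c - 1)*(c + 4)*(c^3 - c^2 - 2*c) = (c - 2)*(c - 1)*(c + 4)*(c^2 + c) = c*(c - 2)*(c - 1)*(c + 4)*(c + 1)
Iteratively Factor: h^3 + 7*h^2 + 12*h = (h)*(h^2 + 7*h + 12) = h*(h + 4)*(h + 3)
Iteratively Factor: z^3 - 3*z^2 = (z - 3)*(z^2) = z*(z - 3)*(z)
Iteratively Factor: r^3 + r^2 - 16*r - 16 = (r + 4)*(r^2 - 3*r - 4) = (r + 1)*(r + 4)*(r - 4)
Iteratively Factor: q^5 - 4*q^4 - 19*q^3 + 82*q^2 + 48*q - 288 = (q + 2)*(q^4 - 6*q^3 - 7*q^2 + 96*q - 144) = (q - 4)*(q + 2)*(q^3 - 2*q^2 - 15*q + 36) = (q - 4)*(q - 3)*(q + 2)*(q^2 + q - 12) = (q - 4)*(q - 3)*(q + 2)*(q + 4)*(q - 3)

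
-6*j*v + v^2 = v*(-6*j + v)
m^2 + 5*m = m*(m + 5)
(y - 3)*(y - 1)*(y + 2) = y^3 - 2*y^2 - 5*y + 6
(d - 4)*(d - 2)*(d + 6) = d^3 - 28*d + 48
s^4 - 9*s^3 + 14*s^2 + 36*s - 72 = (s - 6)*(s - 3)*(s - 2)*(s + 2)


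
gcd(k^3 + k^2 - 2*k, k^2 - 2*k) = k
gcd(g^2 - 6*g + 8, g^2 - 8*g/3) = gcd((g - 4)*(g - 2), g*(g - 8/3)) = 1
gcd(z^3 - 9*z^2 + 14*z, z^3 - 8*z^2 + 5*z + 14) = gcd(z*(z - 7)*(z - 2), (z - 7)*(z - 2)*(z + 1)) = z^2 - 9*z + 14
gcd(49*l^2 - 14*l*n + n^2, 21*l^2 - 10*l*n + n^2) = 7*l - n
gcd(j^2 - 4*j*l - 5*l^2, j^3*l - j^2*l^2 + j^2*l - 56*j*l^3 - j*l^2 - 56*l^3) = 1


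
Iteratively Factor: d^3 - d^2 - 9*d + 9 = (d - 3)*(d^2 + 2*d - 3) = (d - 3)*(d + 3)*(d - 1)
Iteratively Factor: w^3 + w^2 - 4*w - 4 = (w - 2)*(w^2 + 3*w + 2) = (w - 2)*(w + 1)*(w + 2)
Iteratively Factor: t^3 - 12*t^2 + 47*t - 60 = (t - 3)*(t^2 - 9*t + 20) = (t - 4)*(t - 3)*(t - 5)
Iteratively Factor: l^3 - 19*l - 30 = (l + 2)*(l^2 - 2*l - 15) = (l + 2)*(l + 3)*(l - 5)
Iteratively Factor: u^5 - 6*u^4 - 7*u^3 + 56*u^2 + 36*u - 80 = (u - 5)*(u^4 - u^3 - 12*u^2 - 4*u + 16) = (u - 5)*(u - 1)*(u^3 - 12*u - 16) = (u - 5)*(u - 1)*(u + 2)*(u^2 - 2*u - 8) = (u - 5)*(u - 1)*(u + 2)^2*(u - 4)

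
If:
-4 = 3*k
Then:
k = -4/3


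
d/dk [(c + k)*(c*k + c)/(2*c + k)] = c*(-(c + k)*(k + 1) + (2*c + k)*(c + 2*k + 1))/(2*c + k)^2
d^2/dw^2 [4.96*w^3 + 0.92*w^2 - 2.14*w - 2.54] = 29.76*w + 1.84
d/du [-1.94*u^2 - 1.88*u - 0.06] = -3.88*u - 1.88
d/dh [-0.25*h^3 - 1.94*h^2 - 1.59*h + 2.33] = -0.75*h^2 - 3.88*h - 1.59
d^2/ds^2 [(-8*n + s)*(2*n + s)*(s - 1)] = -12*n + 6*s - 2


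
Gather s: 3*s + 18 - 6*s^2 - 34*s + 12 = -6*s^2 - 31*s + 30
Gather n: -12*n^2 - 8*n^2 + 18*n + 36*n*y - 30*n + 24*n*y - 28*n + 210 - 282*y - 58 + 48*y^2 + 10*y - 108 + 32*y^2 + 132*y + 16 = -20*n^2 + n*(60*y - 40) + 80*y^2 - 140*y + 60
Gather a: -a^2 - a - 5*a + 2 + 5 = -a^2 - 6*a + 7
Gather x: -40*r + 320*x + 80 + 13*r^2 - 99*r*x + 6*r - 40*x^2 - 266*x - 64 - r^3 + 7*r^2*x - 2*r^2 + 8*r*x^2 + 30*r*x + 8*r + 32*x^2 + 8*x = -r^3 + 11*r^2 - 26*r + x^2*(8*r - 8) + x*(7*r^2 - 69*r + 62) + 16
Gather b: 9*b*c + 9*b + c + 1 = b*(9*c + 9) + c + 1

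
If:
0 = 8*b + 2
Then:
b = -1/4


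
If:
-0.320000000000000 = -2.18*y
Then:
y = 0.15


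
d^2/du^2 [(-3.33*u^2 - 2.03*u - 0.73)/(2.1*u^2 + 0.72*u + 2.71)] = (-7.83467999999996*u^3 + 94.39038*u^2 + 62.69382*u - 33.437838)/(9.261*u^6 + 9.5256*u^5 + 39.11922*u^4 + 24.958368*u^3 + 50.482422*u^2 + 15.863256*u + 19.902511)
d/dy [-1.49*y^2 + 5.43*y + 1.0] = 5.43 - 2.98*y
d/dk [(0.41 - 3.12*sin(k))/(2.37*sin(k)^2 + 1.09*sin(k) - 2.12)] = (7.3944*sin(k)^2 - 1.9434*sin(k) + 6.1675)*cos(k)/(5.6169*sin(k)^4 + 5.1666*sin(k)^3 - 8.8607*sin(k)^2 - 4.6216*sin(k) + 4.4944)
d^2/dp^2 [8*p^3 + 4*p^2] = 48*p + 8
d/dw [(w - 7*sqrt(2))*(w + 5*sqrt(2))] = 2*w - 2*sqrt(2)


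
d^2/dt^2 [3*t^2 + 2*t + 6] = 6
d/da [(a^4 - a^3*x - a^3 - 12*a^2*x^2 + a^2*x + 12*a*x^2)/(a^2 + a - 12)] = (-a*(2*a + 1)*(a^3 - a^2*x - a^2 - 12*a*x^2 + a*x + 12*x^2) + (a^2 + a - 12)*(4*a^3 - 3*a^2*x - 3*a^2 - 24*a*x^2 + 2*a*x + 12*x^2))/(a^2 + a - 12)^2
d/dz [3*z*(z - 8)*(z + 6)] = 9*z^2 - 12*z - 144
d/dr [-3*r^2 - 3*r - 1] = -6*r - 3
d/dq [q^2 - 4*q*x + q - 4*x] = 2*q - 4*x + 1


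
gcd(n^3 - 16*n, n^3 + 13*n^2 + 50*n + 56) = n + 4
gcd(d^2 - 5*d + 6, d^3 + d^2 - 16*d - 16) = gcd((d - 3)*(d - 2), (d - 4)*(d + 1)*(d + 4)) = 1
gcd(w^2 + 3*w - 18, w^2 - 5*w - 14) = 1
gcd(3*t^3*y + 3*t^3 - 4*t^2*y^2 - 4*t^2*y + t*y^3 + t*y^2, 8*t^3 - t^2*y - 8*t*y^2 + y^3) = -t + y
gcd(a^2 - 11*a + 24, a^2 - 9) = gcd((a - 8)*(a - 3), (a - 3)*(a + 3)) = a - 3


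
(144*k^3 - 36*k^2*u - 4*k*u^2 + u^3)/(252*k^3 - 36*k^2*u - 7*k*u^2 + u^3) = (-4*k + u)/(-7*k + u)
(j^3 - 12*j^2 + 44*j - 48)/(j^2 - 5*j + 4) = (j^2 - 8*j + 12)/(j - 1)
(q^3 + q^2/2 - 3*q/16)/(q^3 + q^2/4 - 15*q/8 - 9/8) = q*(4*q - 1)/(2*(2*q^2 - q - 3))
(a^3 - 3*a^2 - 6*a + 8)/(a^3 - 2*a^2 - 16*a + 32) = (a^2 + a - 2)/(a^2 + 2*a - 8)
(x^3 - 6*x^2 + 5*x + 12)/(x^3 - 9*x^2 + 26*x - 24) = (x + 1)/(x - 2)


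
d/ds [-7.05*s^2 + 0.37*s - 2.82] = 0.37 - 14.1*s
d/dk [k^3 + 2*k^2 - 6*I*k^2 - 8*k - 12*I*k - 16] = 3*k^2 + k*(4 - 12*I) - 8 - 12*I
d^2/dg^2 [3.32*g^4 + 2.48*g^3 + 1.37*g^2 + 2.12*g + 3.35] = 39.84*g^2 + 14.88*g + 2.74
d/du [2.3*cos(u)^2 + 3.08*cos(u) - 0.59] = -(4.6*cos(u) + 3.08)*sin(u)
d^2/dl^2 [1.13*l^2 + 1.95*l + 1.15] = 2.26000000000000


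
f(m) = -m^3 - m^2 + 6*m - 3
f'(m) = -3*m^2 - 2*m + 6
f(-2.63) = -7.51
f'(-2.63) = -9.49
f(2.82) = -16.46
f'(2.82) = -23.50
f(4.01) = -59.50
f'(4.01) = -50.26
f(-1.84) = -11.20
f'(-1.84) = -0.48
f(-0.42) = -5.62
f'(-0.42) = 6.31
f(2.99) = -20.73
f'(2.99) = -26.80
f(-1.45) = -10.75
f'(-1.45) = 2.59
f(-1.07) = -9.34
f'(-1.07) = 4.71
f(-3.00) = -3.00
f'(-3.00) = -15.00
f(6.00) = -219.00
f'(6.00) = -114.00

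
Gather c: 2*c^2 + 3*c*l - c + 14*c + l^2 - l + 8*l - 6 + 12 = 2*c^2 + c*(3*l + 13) + l^2 + 7*l + 6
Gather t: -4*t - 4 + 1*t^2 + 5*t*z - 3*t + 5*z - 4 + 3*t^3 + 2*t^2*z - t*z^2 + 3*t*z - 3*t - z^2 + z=3*t^3 + t^2*(2*z + 1) + t*(-z^2 + 8*z - 10) - z^2 + 6*z - 8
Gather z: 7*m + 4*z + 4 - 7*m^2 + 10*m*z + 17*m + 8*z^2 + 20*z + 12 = -7*m^2 + 24*m + 8*z^2 + z*(10*m + 24) + 16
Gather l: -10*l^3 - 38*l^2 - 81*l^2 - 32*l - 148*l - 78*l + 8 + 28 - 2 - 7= -10*l^3 - 119*l^2 - 258*l + 27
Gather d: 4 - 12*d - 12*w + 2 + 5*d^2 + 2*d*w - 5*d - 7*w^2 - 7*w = 5*d^2 + d*(2*w - 17) - 7*w^2 - 19*w + 6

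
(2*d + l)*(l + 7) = 2*d*l + 14*d + l^2 + 7*l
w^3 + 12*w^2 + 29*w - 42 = (w - 1)*(w + 6)*(w + 7)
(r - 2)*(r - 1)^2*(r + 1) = r^4 - 3*r^3 + r^2 + 3*r - 2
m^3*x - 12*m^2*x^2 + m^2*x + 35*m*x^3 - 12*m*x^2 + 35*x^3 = (m - 7*x)*(m - 5*x)*(m*x + x)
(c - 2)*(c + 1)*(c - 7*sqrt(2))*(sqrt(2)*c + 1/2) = sqrt(2)*c^4 - 27*c^3/2 - sqrt(2)*c^3 - 11*sqrt(2)*c^2/2 + 27*c^2/2 + 7*sqrt(2)*c/2 + 27*c + 7*sqrt(2)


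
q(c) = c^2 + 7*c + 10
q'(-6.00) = -5.00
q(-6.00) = 4.00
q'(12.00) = 31.00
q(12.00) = 238.00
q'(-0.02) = 6.96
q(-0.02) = 9.86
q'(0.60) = 8.20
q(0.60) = 14.56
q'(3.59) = 14.18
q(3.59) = 48.02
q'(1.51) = 10.02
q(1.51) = 22.85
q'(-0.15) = 6.70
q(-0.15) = 8.97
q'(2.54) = 12.08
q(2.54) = 34.23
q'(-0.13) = 6.74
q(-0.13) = 9.11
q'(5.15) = 17.30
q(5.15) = 72.57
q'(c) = 2*c + 7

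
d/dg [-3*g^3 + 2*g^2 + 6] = g*(4 - 9*g)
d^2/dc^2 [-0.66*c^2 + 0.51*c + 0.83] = -1.32000000000000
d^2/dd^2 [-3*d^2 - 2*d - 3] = -6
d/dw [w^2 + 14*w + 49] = 2*w + 14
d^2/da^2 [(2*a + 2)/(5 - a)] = -24/(a - 5)^3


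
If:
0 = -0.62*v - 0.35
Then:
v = -0.56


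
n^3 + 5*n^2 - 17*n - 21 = (n - 3)*(n + 1)*(n + 7)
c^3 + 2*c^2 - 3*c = c*(c - 1)*(c + 3)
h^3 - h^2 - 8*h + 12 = (h - 2)^2*(h + 3)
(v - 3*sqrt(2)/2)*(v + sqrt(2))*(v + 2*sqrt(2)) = v^3 + 3*sqrt(2)*v^2/2 - 5*v - 6*sqrt(2)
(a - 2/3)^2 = a^2 - 4*a/3 + 4/9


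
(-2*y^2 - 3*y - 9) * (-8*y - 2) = 16*y^3 + 28*y^2 + 78*y + 18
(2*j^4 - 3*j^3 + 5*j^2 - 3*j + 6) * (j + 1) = 2*j^5 - j^4 + 2*j^3 + 2*j^2 + 3*j + 6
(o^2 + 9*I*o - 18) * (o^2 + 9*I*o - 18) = o^4 + 18*I*o^3 - 117*o^2 - 324*I*o + 324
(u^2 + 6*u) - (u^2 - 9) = 6*u + 9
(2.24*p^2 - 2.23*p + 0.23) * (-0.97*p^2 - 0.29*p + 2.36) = -2.1728*p^4 + 1.5135*p^3 + 5.71*p^2 - 5.3295*p + 0.5428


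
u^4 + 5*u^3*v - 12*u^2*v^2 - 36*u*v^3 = u*(u - 3*v)*(u + 2*v)*(u + 6*v)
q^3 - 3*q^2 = q^2*(q - 3)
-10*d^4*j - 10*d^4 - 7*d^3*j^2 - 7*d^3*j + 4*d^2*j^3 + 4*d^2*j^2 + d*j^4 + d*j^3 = (-2*d + j)*(d + j)*(5*d + j)*(d*j + d)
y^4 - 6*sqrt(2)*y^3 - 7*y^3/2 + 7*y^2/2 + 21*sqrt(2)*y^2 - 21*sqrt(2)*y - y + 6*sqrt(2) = (y - 2)*(y - 1)*(y - 1/2)*(y - 6*sqrt(2))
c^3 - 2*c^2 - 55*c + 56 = (c - 8)*(c - 1)*(c + 7)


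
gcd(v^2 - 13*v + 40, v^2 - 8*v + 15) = v - 5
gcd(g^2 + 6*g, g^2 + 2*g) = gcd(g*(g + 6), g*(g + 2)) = g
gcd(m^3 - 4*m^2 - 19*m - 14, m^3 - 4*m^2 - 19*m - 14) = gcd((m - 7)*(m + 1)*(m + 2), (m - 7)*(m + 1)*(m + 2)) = m^3 - 4*m^2 - 19*m - 14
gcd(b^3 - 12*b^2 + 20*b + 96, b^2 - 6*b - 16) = b^2 - 6*b - 16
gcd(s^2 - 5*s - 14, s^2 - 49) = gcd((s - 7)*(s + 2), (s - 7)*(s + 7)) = s - 7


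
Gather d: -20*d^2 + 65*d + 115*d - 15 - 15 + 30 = -20*d^2 + 180*d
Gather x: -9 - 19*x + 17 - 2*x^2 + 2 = -2*x^2 - 19*x + 10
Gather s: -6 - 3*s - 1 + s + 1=-2*s - 6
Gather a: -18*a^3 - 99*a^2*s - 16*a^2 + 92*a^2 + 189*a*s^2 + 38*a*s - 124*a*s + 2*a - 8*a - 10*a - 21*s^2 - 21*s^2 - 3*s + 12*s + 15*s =-18*a^3 + a^2*(76 - 99*s) + a*(189*s^2 - 86*s - 16) - 42*s^2 + 24*s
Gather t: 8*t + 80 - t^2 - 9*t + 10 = -t^2 - t + 90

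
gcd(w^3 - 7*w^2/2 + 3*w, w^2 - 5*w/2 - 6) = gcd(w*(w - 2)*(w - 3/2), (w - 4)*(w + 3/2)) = 1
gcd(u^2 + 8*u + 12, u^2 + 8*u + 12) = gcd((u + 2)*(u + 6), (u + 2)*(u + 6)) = u^2 + 8*u + 12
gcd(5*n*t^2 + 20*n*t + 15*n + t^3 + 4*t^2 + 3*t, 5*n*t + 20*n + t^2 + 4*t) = 5*n + t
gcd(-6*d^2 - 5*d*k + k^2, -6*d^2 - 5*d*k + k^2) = 6*d^2 + 5*d*k - k^2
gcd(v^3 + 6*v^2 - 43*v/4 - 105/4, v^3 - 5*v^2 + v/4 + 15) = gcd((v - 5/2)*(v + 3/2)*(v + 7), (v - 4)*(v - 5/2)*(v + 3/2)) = v^2 - v - 15/4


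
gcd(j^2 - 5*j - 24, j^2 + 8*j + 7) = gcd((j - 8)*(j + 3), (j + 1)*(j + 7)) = 1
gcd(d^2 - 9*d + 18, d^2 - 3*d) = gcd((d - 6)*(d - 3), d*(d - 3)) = d - 3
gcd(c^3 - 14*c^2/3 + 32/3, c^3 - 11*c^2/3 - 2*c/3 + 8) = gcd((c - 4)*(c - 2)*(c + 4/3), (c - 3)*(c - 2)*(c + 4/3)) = c^2 - 2*c/3 - 8/3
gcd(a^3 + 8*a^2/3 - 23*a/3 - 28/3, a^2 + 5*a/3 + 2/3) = a + 1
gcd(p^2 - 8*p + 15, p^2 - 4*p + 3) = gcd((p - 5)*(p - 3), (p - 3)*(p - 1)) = p - 3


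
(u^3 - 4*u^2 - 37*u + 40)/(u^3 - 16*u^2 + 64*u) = (u^2 + 4*u - 5)/(u*(u - 8))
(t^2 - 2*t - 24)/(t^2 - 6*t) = (t + 4)/t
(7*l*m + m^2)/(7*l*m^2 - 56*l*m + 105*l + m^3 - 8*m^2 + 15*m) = m/(m^2 - 8*m + 15)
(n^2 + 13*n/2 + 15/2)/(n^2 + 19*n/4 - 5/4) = 2*(2*n + 3)/(4*n - 1)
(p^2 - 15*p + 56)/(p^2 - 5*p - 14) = (p - 8)/(p + 2)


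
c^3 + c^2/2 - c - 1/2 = (c - 1)*(c + 1/2)*(c + 1)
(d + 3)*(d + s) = d^2 + d*s + 3*d + 3*s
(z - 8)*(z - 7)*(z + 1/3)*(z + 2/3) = z^4 - 14*z^3 + 371*z^2/9 + 158*z/3 + 112/9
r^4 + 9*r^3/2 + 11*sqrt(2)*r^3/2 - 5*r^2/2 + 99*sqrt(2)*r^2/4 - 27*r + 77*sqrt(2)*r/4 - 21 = (r + 1)*(r + 7/2)*(r - sqrt(2)/2)*(r + 6*sqrt(2))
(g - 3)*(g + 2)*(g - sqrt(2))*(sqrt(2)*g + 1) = sqrt(2)*g^4 - sqrt(2)*g^3 - g^3 - 7*sqrt(2)*g^2 + g^2 + sqrt(2)*g + 6*g + 6*sqrt(2)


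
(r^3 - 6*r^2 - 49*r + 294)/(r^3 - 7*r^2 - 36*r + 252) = (r + 7)/(r + 6)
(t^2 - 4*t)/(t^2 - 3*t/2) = 2*(t - 4)/(2*t - 3)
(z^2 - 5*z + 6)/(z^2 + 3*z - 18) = (z - 2)/(z + 6)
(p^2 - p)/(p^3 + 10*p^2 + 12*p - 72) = p*(p - 1)/(p^3 + 10*p^2 + 12*p - 72)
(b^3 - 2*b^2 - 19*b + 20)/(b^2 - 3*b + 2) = (b^2 - b - 20)/(b - 2)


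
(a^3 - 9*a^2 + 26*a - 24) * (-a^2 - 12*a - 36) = -a^5 - 3*a^4 + 46*a^3 + 36*a^2 - 648*a + 864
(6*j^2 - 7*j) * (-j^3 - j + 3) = -6*j^5 + 7*j^4 - 6*j^3 + 25*j^2 - 21*j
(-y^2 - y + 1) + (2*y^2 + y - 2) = y^2 - 1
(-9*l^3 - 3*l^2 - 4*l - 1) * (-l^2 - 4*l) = 9*l^5 + 39*l^4 + 16*l^3 + 17*l^2 + 4*l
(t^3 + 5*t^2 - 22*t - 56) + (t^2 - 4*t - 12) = t^3 + 6*t^2 - 26*t - 68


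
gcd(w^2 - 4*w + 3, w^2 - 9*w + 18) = w - 3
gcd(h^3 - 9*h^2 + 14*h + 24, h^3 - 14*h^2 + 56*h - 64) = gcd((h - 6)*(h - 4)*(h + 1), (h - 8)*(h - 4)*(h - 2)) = h - 4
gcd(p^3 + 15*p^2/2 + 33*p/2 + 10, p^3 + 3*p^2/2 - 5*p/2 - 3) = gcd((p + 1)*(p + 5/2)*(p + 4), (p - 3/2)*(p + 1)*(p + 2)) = p + 1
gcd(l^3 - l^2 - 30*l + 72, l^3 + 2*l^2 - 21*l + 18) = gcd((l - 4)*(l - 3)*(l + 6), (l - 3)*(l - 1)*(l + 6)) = l^2 + 3*l - 18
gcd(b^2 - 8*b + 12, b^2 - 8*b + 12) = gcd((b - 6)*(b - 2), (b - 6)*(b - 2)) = b^2 - 8*b + 12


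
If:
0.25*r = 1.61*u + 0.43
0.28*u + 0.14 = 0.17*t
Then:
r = 6.44*u + 1.72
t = 1.64705882352941*u + 0.823529411764706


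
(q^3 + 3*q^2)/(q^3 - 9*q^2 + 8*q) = q*(q + 3)/(q^2 - 9*q + 8)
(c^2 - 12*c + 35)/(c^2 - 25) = (c - 7)/(c + 5)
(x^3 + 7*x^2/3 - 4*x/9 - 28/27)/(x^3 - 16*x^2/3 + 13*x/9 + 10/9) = (9*x^2 + 27*x + 14)/(3*(3*x^2 - 14*x - 5))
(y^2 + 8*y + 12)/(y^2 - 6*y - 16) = (y + 6)/(y - 8)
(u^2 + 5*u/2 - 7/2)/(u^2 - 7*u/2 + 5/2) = (2*u + 7)/(2*u - 5)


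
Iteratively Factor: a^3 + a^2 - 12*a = (a - 3)*(a^2 + 4*a) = (a - 3)*(a + 4)*(a)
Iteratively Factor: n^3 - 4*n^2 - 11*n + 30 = (n - 5)*(n^2 + n - 6) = (n - 5)*(n - 2)*(n + 3)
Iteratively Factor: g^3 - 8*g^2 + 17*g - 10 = (g - 2)*(g^2 - 6*g + 5) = (g - 2)*(g - 1)*(g - 5)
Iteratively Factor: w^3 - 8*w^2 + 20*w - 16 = (w - 2)*(w^2 - 6*w + 8) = (w - 4)*(w - 2)*(w - 2)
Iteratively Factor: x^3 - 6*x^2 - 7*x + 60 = (x - 4)*(x^2 - 2*x - 15) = (x - 4)*(x + 3)*(x - 5)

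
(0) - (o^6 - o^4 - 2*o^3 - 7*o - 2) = -o^6 + o^4 + 2*o^3 + 7*o + 2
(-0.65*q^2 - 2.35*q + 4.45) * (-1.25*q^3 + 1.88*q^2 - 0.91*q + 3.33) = 0.8125*q^5 + 1.7155*q^4 - 9.389*q^3 + 8.34*q^2 - 11.875*q + 14.8185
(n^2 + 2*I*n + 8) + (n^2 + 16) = 2*n^2 + 2*I*n + 24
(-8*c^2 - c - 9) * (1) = -8*c^2 - c - 9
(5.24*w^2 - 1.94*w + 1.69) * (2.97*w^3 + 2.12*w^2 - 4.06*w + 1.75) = 15.5628*w^5 + 5.347*w^4 - 20.3679*w^3 + 20.6292*w^2 - 10.2564*w + 2.9575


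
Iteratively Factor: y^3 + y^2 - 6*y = (y + 3)*(y^2 - 2*y) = (y - 2)*(y + 3)*(y)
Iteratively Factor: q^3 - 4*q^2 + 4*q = (q - 2)*(q^2 - 2*q) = (q - 2)^2*(q)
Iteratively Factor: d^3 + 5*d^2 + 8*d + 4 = (d + 2)*(d^2 + 3*d + 2) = (d + 2)^2*(d + 1)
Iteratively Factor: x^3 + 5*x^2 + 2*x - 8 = (x - 1)*(x^2 + 6*x + 8) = (x - 1)*(x + 4)*(x + 2)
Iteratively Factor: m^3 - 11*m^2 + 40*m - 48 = (m - 4)*(m^2 - 7*m + 12) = (m - 4)^2*(m - 3)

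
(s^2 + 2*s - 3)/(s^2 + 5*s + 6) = (s - 1)/(s + 2)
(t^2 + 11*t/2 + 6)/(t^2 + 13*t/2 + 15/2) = (t + 4)/(t + 5)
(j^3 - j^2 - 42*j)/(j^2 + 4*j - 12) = j*(j - 7)/(j - 2)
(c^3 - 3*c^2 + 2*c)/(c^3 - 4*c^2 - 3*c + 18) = c*(c^2 - 3*c + 2)/(c^3 - 4*c^2 - 3*c + 18)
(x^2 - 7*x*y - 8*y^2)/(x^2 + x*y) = (x - 8*y)/x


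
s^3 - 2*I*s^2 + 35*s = s*(s - 7*I)*(s + 5*I)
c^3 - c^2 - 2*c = c*(c - 2)*(c + 1)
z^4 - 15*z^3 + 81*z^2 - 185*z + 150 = (z - 5)^2*(z - 3)*(z - 2)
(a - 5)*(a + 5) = a^2 - 25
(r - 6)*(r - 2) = r^2 - 8*r + 12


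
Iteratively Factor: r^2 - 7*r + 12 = (r - 4)*(r - 3)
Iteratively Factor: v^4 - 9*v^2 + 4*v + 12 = (v + 1)*(v^3 - v^2 - 8*v + 12) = (v - 2)*(v + 1)*(v^2 + v - 6) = (v - 2)^2*(v + 1)*(v + 3)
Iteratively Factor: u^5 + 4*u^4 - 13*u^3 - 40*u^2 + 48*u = (u - 3)*(u^4 + 7*u^3 + 8*u^2 - 16*u) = (u - 3)*(u + 4)*(u^3 + 3*u^2 - 4*u) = u*(u - 3)*(u + 4)*(u^2 + 3*u - 4) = u*(u - 3)*(u - 1)*(u + 4)*(u + 4)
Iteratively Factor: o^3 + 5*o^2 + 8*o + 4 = (o + 1)*(o^2 + 4*o + 4) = (o + 1)*(o + 2)*(o + 2)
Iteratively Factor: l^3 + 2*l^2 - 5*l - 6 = (l + 3)*(l^2 - l - 2) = (l + 1)*(l + 3)*(l - 2)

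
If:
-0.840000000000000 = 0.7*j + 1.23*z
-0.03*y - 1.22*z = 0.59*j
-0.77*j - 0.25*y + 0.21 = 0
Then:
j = -4.11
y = 13.49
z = 1.65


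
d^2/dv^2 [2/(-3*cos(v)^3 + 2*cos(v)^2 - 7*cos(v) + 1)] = 2*((-37*cos(v) + 16*cos(2*v) - 27*cos(3*v))*(3*cos(v)^3 - 2*cos(v)^2 + 7*cos(v) - 1)/4 - 2*(9*cos(v)^2 - 4*cos(v) + 7)^2*sin(v)^2)/(3*cos(v)^3 - 2*cos(v)^2 + 7*cos(v) - 1)^3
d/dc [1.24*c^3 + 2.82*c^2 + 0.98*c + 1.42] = 3.72*c^2 + 5.64*c + 0.98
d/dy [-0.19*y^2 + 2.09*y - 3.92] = 2.09 - 0.38*y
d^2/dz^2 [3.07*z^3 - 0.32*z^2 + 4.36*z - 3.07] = 18.42*z - 0.64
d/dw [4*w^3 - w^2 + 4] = 2*w*(6*w - 1)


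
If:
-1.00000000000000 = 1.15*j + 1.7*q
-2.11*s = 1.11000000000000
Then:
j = -1.47826086956522*q - 0.869565217391304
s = -0.53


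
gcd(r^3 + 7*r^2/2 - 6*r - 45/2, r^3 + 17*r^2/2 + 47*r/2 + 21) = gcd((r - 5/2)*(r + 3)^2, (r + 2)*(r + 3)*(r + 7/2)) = r + 3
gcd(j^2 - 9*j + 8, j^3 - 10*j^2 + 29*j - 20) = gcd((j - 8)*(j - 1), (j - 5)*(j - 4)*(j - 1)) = j - 1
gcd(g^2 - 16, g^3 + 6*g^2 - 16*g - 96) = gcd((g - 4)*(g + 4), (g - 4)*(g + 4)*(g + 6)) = g^2 - 16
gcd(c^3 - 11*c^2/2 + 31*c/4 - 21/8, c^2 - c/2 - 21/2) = c - 7/2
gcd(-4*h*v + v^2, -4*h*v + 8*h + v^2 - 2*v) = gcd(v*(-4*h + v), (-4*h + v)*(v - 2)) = -4*h + v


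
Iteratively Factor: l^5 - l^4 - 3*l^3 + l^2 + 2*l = (l)*(l^4 - l^3 - 3*l^2 + l + 2) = l*(l + 1)*(l^3 - 2*l^2 - l + 2) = l*(l - 1)*(l + 1)*(l^2 - l - 2) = l*(l - 1)*(l + 1)^2*(l - 2)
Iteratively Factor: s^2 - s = (s)*(s - 1)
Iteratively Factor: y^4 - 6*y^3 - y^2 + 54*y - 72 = (y - 4)*(y^3 - 2*y^2 - 9*y + 18) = (y - 4)*(y - 3)*(y^2 + y - 6) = (y - 4)*(y - 3)*(y + 3)*(y - 2)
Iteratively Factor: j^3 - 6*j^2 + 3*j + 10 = (j - 5)*(j^2 - j - 2) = (j - 5)*(j + 1)*(j - 2)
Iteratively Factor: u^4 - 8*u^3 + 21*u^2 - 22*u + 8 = (u - 2)*(u^3 - 6*u^2 + 9*u - 4) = (u - 4)*(u - 2)*(u^2 - 2*u + 1) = (u - 4)*(u - 2)*(u - 1)*(u - 1)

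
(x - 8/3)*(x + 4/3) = x^2 - 4*x/3 - 32/9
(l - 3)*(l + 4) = l^2 + l - 12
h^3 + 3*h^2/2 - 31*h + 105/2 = (h - 3)*(h - 5/2)*(h + 7)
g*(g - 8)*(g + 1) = g^3 - 7*g^2 - 8*g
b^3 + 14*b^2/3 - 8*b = b*(b - 4/3)*(b + 6)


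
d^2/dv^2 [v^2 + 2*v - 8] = 2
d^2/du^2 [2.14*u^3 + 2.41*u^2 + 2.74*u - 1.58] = 12.84*u + 4.82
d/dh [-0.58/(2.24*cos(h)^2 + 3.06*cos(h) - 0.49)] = -(2.5984*cos(h) + 1.7748)*sin(h)/(2.24*cos(h)^2 + 3.06*cos(h) - 0.49)^2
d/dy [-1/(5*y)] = 1/(5*y^2)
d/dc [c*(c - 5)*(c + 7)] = 3*c^2 + 4*c - 35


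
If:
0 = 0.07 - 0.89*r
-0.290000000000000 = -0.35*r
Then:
No Solution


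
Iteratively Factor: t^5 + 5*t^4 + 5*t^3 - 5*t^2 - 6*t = (t + 1)*(t^4 + 4*t^3 + t^2 - 6*t) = (t - 1)*(t + 1)*(t^3 + 5*t^2 + 6*t) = t*(t - 1)*(t + 1)*(t^2 + 5*t + 6) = t*(t - 1)*(t + 1)*(t + 3)*(t + 2)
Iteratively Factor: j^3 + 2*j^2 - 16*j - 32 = (j + 4)*(j^2 - 2*j - 8) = (j + 2)*(j + 4)*(j - 4)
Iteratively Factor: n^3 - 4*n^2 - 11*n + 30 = (n + 3)*(n^2 - 7*n + 10) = (n - 5)*(n + 3)*(n - 2)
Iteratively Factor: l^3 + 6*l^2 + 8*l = (l + 2)*(l^2 + 4*l) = (l + 2)*(l + 4)*(l)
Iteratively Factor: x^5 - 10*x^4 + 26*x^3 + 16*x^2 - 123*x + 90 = (x + 2)*(x^4 - 12*x^3 + 50*x^2 - 84*x + 45) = (x - 1)*(x + 2)*(x^3 - 11*x^2 + 39*x - 45) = (x - 5)*(x - 1)*(x + 2)*(x^2 - 6*x + 9) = (x - 5)*(x - 3)*(x - 1)*(x + 2)*(x - 3)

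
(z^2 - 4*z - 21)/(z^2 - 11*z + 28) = (z + 3)/(z - 4)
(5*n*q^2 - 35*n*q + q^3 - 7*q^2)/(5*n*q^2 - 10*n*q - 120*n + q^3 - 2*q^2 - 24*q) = q*(q - 7)/(q^2 - 2*q - 24)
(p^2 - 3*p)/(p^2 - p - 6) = p/(p + 2)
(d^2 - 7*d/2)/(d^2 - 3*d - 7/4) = 2*d/(2*d + 1)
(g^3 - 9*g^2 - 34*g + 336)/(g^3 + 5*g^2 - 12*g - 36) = (g^2 - 15*g + 56)/(g^2 - g - 6)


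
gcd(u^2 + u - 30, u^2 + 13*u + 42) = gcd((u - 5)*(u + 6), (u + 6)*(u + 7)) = u + 6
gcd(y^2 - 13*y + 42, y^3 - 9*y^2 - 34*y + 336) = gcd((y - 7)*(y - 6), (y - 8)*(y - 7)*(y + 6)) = y - 7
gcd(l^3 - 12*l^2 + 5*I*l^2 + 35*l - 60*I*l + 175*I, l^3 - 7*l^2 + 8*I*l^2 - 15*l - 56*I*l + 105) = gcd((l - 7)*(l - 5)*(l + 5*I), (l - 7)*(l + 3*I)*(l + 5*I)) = l^2 + l*(-7 + 5*I) - 35*I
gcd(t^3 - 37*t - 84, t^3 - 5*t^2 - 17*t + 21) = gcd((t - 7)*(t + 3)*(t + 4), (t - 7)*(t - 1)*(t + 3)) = t^2 - 4*t - 21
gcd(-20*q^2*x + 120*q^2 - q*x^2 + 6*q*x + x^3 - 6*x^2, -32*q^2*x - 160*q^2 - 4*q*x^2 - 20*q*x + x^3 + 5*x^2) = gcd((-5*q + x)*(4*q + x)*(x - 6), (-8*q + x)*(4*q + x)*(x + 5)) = 4*q + x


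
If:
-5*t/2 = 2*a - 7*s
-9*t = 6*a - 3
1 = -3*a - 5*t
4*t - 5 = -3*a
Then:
No Solution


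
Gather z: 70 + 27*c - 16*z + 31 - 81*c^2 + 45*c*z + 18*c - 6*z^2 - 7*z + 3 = -81*c^2 + 45*c - 6*z^2 + z*(45*c - 23) + 104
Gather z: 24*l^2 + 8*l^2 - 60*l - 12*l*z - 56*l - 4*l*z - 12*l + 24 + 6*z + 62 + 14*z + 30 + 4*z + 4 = 32*l^2 - 128*l + z*(24 - 16*l) + 120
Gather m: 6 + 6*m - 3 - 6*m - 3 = 0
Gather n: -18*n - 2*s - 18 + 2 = -18*n - 2*s - 16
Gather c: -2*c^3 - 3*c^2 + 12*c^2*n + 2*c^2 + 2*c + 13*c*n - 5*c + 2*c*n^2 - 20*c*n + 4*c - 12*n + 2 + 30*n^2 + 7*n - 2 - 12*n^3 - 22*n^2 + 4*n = -2*c^3 + c^2*(12*n - 1) + c*(2*n^2 - 7*n + 1) - 12*n^3 + 8*n^2 - n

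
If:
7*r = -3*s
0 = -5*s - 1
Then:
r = 3/35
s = -1/5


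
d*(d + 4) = d^2 + 4*d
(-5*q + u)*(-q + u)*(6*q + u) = 30*q^3 - 31*q^2*u + u^3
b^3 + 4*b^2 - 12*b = b*(b - 2)*(b + 6)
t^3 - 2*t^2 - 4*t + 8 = (t - 2)^2*(t + 2)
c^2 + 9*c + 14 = (c + 2)*(c + 7)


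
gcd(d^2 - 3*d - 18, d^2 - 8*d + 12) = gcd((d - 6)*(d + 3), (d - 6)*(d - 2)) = d - 6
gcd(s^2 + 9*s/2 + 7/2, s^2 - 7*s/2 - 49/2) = s + 7/2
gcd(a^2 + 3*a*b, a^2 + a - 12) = 1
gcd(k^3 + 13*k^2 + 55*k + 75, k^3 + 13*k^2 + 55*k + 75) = k^3 + 13*k^2 + 55*k + 75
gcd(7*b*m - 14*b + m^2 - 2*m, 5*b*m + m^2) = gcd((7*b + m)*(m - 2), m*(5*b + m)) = 1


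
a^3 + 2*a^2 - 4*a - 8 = (a - 2)*(a + 2)^2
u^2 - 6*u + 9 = (u - 3)^2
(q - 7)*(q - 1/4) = q^2 - 29*q/4 + 7/4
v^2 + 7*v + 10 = (v + 2)*(v + 5)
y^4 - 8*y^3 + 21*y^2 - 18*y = y*(y - 3)^2*(y - 2)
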